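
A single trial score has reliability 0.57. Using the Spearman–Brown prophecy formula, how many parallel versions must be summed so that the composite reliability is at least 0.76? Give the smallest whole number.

k ≥ ρ*(1−ρ₁)/(ρ₁(1−ρ*)) = 0.76·0.43 / (0.57·0.24) = 2.389.
Smallest integer k = 3.

3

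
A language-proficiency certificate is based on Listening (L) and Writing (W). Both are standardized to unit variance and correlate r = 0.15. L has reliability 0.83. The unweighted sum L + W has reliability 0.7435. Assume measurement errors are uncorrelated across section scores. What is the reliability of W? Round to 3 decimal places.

0.580

Var(L+W) = 2 + 2·0.15 = 2.300.
True-score variance = ρ_L + ρ_W + 2·0.15, so 0.7435 = (0.83 + ρ_W + 0.30) / 2.300.
ρ_W = 0.7435·2.300 − 0.83 − 0.30 = 0.580.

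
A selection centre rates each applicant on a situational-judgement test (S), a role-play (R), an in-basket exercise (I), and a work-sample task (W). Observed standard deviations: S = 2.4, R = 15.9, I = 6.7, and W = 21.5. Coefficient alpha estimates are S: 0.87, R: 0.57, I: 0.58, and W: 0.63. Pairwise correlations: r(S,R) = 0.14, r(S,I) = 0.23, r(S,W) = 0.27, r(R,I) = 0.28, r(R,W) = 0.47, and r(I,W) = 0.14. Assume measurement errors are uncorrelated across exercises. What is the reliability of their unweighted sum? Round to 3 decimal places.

0.757

Var(S+R+I+W) = 2.4² + 15.9² + 6.7² + 21.5² + 2·[2.4·15.9·0.14 + 2.4·6.7·0.23 + 2.4·21.5·0.27 + 15.9·6.7·0.28 + 15.9·21.5·0.47 + 6.7·21.5·0.14] = 765.71 + 467.275 = 1232.99.
With uncorrelated errors the cross-covariances are all true-score covariance, so they carry over unchanged; only the diagonal terms shrink to ρᵢσᵢ².
True-score variance = [2.4²·0.87 + 15.9²·0.57 + 6.7²·0.58 + 21.5²·0.63] + 467.275 = 466.367 + 467.275 = 933.642.
Reliability = 933.642 / 1232.99 = 0.757.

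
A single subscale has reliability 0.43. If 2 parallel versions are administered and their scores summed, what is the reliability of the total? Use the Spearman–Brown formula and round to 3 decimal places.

ρ_k = kρ / (1 + (k−1)ρ) = 2·0.43 / (1 + 1·0.43) = 0.860 / 1.430 = 0.601.

0.601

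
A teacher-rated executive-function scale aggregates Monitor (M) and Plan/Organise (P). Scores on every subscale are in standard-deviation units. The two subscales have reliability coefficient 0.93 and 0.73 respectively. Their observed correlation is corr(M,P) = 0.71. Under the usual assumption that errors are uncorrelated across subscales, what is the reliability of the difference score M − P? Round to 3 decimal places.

Var(M−P) = 1 + 1 − 2·0.71 = 2 − 1.42 = 0.58.
Because errors are independent across components, Cov(Tᵢ,Tⱼ) = Cov(Xᵢ,Xⱼ); the off-diagonal part of the true-score variance is the same as above.
True-score variance = [0.93 + 0.73] − 1.42 = 1.66 − 1.42 = 0.24.
Reliability = 0.24 / 0.58 = 0.414.

0.414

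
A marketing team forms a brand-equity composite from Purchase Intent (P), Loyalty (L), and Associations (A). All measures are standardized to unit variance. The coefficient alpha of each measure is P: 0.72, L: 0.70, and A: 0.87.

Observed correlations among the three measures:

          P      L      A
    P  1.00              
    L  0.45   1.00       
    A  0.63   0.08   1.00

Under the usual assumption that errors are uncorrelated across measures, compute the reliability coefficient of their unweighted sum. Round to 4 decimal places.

Var(P+L+A) = 3 + 2·[0.45 + 0.63 + 0.08] = 3 + 2.32 = 5.32.
Because errors are independent across components, Cov(Tᵢ,Tⱼ) = Cov(Xᵢ,Xⱼ); the off-diagonal part of the true-score variance is the same as above.
True-score variance = [0.72 + 0.70 + 0.87] + 2.32 = 2.29 + 2.32 = 4.61.
Reliability = 4.61 / 5.32 = 0.8665.

0.8665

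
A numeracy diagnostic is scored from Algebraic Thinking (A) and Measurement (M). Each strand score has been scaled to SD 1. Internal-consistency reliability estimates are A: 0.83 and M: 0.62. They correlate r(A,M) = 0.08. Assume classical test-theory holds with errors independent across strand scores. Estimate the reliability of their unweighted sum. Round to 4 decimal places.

0.7454

Var(A+M) = 2 + 2·[0.08] = 2 + 0.16 = 2.16.
Under uncorrelated errors the observed covariances equal the true-score covariances, so only the own-variance terms attenuate.
True-score variance = [0.83 + 0.62] + 0.16 = 1.45 + 0.16 = 1.61.
Reliability = 1.61 / 2.16 = 0.7454.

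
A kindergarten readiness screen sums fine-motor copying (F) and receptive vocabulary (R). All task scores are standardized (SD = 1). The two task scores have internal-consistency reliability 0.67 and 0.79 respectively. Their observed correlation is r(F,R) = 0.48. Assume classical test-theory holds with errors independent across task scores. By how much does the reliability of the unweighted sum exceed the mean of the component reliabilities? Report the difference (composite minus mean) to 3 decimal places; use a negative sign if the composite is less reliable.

Var(sum) = 2 + 0.96 = 2.96; true-score variance = 1.46 + 0.96 = 2.42; composite reliability = 0.8176.
Mean component reliability = 0.7300.
Difference = 0.8176 − 0.7300 = 0.088.

0.088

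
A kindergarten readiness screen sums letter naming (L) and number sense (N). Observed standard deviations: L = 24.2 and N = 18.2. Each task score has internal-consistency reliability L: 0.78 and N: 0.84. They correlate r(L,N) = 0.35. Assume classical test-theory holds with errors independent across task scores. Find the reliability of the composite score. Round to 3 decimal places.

Var(L+N) = 24.2² + 18.2² + 2·[24.2·18.2·0.35] = 916.88 + 308.308 = 1225.19.
With uncorrelated errors the cross-covariances are all true-score covariance, so they carry over unchanged; only the diagonal terms shrink to ρᵢσᵢ².
True-score variance = [24.2²·0.78 + 18.2²·0.84] + 308.308 = 735.041 + 308.308 = 1043.35.
Reliability = 1043.35 / 1225.19 = 0.852.

0.852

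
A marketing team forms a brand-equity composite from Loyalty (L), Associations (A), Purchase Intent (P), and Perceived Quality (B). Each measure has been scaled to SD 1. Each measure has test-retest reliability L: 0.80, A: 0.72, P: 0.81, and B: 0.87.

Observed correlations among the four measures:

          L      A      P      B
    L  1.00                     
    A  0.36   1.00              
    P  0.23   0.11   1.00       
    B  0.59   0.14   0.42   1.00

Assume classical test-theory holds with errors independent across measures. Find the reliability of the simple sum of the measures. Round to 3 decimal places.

Var(L+A+P+B) = 4 + 2·[0.36 + 0.23 + 0.59 + 0.11 + 0.14 + 0.42] = 4 + 3.7 = 7.7.
With uncorrelated errors the cross-covariances are all true-score covariance, so they carry over unchanged; only the diagonal terms shrink to ρᵢσᵢ².
True-score variance = [0.80 + 0.72 + 0.81 + 0.87] + 3.7 = 3.2 + 3.7 = 6.9.
Reliability = 6.9 / 7.7 = 0.896.

0.896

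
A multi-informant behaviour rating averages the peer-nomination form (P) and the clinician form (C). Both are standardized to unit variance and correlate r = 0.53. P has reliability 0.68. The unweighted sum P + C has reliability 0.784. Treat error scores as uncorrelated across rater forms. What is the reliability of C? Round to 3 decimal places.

0.659

Var(P+C) = 2 + 2·0.53 = 3.060.
True-score variance = ρ_P + ρ_C + 2·0.53, so 0.784 = (0.68 + ρ_C + 1.06) / 3.060.
ρ_C = 0.784·3.060 − 0.68 − 1.06 = 0.659.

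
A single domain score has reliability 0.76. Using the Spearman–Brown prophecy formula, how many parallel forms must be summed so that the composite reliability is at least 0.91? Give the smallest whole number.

k ≥ ρ*(1−ρ₁)/(ρ₁(1−ρ*)) = 0.91·0.24 / (0.76·0.09) = 3.193.
Smallest integer k = 4.

4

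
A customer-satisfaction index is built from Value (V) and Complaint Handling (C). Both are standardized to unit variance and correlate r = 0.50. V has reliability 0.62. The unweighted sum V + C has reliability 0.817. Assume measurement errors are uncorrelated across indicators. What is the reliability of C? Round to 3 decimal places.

0.831

Var(V+C) = 2 + 2·0.50 = 3.000.
True-score variance = ρ_V + ρ_C + 2·0.50, so 0.817 = (0.62 + ρ_C + 1.00) / 3.000.
ρ_C = 0.817·3.000 − 0.62 − 1.00 = 0.831.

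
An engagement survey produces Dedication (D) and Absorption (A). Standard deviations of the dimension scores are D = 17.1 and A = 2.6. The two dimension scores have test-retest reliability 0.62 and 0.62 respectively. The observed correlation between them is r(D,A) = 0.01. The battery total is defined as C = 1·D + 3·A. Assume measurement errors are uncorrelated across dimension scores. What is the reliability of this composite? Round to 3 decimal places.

0.623

Var(C) = 17.1² + 3²·2.6² + 2·[3·17.1·2.6·0.01] = 353.25 + 2.6676 = 355.918.
Because errors are independent across components, Cov(Tᵢ,Tⱼ) = Cov(Xᵢ,Xⱼ); the off-diagonal part of the true-score variance is the same as above.
True-score variance = [17.1²·0.62 + 3²·2.6²·0.62] + 2.6676 = 219.015 + 2.6676 = 221.683.
Reliability = 221.683 / 355.918 = 0.623.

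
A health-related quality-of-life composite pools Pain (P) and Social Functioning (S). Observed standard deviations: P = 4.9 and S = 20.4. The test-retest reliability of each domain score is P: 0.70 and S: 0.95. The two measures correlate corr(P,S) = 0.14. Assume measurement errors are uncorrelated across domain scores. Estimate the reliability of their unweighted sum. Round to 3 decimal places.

0.940

Var(P+S) = 4.9² + 20.4² + 2·[4.9·20.4·0.14] = 440.17 + 27.9888 = 468.159.
Because errors are independent across components, Cov(Tᵢ,Tⱼ) = Cov(Xᵢ,Xⱼ); the off-diagonal part of the true-score variance is the same as above.
True-score variance = [4.9²·0.70 + 20.4²·0.95] + 27.9888 = 412.159 + 27.9888 = 440.148.
Reliability = 440.148 / 468.159 = 0.940.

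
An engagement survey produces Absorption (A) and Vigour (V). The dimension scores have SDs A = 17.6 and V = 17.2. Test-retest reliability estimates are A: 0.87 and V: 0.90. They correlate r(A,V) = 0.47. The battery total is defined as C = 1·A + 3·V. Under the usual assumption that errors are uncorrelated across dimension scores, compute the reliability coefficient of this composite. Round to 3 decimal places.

Var(C) = 17.6² + 3²·17.2² + 2·[3·17.6·17.2·0.47] = 2972.32 + 853.67 = 3825.99.
With uncorrelated errors the cross-covariances are all true-score covariance, so they carry over unchanged; only the diagonal terms shrink to ρᵢσᵢ².
True-score variance = [17.6²·0.87 + 3²·17.2²·0.90] + 853.67 = 2665.8 + 853.67 = 3519.47.
Reliability = 3519.47 / 3825.99 = 0.920.

0.920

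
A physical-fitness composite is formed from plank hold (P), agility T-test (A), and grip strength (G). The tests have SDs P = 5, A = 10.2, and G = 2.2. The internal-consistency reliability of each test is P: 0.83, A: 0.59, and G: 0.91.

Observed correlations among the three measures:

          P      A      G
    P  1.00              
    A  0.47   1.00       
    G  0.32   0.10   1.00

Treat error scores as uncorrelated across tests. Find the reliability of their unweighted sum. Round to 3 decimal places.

Var(P+A+G) = 5² + 10.2² + 2.2² + 2·[5·10.2·0.47 + 5·2.2·0.32 + 10.2·2.2·0.10] = 133.88 + 59.468 = 193.348.
With uncorrelated errors the cross-covariances are all true-score covariance, so they carry over unchanged; only the diagonal terms shrink to ρᵢσᵢ².
True-score variance = [5²·0.83 + 10.2²·0.59 + 2.2²·0.91] + 59.468 = 86.538 + 59.468 = 146.006.
Reliability = 146.006 / 193.348 = 0.755.

0.755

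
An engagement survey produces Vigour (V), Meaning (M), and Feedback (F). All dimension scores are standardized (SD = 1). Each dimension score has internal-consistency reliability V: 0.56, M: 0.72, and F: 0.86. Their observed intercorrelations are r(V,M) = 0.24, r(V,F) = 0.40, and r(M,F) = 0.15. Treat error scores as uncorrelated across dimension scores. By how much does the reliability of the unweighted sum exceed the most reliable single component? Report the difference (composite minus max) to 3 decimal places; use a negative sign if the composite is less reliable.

Var(sum) = 3 + 1.58 = 4.58; true-score variance = 2.14 + 1.58 = 3.72; composite reliability = 0.8122.
Max component reliability = 0.8600.
Difference = 0.8122 − 0.8600 = -0.048.

-0.048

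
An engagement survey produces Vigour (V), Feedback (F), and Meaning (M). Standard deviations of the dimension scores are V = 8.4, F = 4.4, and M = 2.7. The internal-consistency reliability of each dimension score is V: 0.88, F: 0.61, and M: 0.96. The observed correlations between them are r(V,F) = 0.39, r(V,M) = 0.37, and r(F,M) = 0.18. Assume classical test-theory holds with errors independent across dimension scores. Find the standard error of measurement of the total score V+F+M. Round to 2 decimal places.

4.04

Var(total) = 97.21 + 49.8888 = 147.099.
True-score variance = 80.9008 + 49.8888 = 130.79, so reliability = 0.8891.
Error variance = 147.099 − 130.79 = 16.3092; SEM = √16.3092 = 4.04.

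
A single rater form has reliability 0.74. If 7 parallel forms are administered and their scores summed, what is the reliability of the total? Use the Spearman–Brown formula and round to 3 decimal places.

ρ_k = kρ / (1 + (k−1)ρ) = 7·0.74 / (1 + 6·0.74) = 5.180 / 5.440 = 0.952.

0.952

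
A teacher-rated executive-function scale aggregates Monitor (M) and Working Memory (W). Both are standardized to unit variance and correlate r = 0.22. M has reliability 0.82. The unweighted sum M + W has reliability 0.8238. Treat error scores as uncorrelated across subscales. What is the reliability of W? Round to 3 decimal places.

0.750

Var(M+W) = 2 + 2·0.22 = 2.440.
True-score variance = ρ_M + ρ_W + 2·0.22, so 0.8238 = (0.82 + ρ_W + 0.44) / 2.440.
ρ_W = 0.8238·2.440 − 0.82 − 0.44 = 0.750.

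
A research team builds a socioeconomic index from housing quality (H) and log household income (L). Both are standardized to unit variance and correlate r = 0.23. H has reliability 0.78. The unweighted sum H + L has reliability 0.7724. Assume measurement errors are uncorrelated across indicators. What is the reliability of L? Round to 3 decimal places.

0.660

Var(H+L) = 2 + 2·0.23 = 2.460.
True-score variance = ρ_H + ρ_L + 2·0.23, so 0.7724 = (0.78 + ρ_L + 0.46) / 2.460.
ρ_L = 0.7724·2.460 − 0.78 − 0.46 = 0.660.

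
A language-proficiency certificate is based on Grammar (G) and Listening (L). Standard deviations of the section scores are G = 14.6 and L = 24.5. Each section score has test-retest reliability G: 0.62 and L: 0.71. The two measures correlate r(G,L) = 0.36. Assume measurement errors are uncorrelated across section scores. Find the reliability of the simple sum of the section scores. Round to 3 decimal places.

Var(G+L) = 14.6² + 24.5² + 2·[14.6·24.5·0.36] = 813.41 + 257.544 = 1070.95.
Under uncorrelated errors the observed covariances equal the true-score covariances, so only the own-variance terms attenuate.
True-score variance = [14.6²·0.62 + 24.5²·0.71] + 257.544 = 558.337 + 257.544 = 815.881.
Reliability = 815.881 / 1070.95 = 0.762.

0.762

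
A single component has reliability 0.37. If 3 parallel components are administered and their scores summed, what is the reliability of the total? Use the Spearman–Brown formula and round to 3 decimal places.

0.638

ρ_k = kρ / (1 + (k−1)ρ) = 3·0.37 / (1 + 2·0.37) = 1.110 / 1.740 = 0.638.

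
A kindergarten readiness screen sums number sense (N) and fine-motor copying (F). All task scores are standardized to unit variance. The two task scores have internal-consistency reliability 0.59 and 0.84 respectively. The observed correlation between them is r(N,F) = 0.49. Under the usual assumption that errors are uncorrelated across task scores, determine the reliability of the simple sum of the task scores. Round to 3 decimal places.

0.809

Var(N+F) = 2 + 2·[0.49] = 2 + 0.98 = 2.98.
With uncorrelated errors the cross-covariances are all true-score covariance, so they carry over unchanged; only the diagonal terms shrink to ρᵢσᵢ².
True-score variance = [0.59 + 0.84] + 0.98 = 1.43 + 0.98 = 2.41.
Reliability = 2.41 / 2.98 = 0.809.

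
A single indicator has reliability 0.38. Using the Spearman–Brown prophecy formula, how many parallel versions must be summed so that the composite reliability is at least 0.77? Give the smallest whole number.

6

k ≥ ρ*(1−ρ₁)/(ρ₁(1−ρ*)) = 0.77·0.62 / (0.38·0.23) = 5.462.
Smallest integer k = 6.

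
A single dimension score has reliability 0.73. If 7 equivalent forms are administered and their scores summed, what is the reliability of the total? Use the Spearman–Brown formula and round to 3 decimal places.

ρ_k = kρ / (1 + (k−1)ρ) = 7·0.73 / (1 + 6·0.73) = 5.110 / 5.380 = 0.950.

0.950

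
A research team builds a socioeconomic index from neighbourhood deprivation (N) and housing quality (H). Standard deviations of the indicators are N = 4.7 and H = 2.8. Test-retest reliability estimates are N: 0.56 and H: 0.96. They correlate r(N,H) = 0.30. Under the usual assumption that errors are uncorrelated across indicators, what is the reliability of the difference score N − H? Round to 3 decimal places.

0.545

Var(N−H) = 4.7² + 2.8² − 2·4.7·2.8·0.30 = 29.93 − 7.896 = 22.034.
Under uncorrelated errors the observed covariances equal the true-score covariances, so only the own-variance terms attenuate.
True-score variance = [4.7²·0.56 + 2.8²·0.96] − 7.896 = 19.8968 − 7.896 = 12.0008.
Reliability = 12.0008 / 22.034 = 0.545.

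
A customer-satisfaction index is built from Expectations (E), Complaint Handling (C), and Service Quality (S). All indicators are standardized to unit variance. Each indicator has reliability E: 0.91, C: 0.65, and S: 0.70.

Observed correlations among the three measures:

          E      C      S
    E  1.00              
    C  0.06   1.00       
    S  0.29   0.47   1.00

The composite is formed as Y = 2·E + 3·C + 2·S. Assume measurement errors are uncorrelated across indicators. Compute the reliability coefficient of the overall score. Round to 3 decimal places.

0.817

Var(Y) = 2² + 3² + 2² + 2·[6·0.06 + 4·0.29 + 6·0.47] = 17 + 8.68 = 25.68.
Under uncorrelated errors the observed covariances equal the true-score covariances, so only the own-variance terms attenuate.
True-score variance = [2²·0.91 + 3²·0.65 + 2²·0.70] + 8.68 = 12.29 + 8.68 = 20.97.
Reliability = 20.97 / 25.68 = 0.817.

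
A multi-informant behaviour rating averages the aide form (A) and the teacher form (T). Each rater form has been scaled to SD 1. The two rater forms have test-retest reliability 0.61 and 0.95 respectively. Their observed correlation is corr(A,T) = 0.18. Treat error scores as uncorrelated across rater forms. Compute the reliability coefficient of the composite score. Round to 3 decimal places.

Var(A+T) = 2 + 2·[0.18] = 2 + 0.36 = 2.36.
With uncorrelated errors the cross-covariances are all true-score covariance, so they carry over unchanged; only the diagonal terms shrink to ρᵢσᵢ².
True-score variance = [0.61 + 0.95] + 0.36 = 1.56 + 0.36 = 1.92.
Reliability = 1.92 / 2.36 = 0.814.

0.814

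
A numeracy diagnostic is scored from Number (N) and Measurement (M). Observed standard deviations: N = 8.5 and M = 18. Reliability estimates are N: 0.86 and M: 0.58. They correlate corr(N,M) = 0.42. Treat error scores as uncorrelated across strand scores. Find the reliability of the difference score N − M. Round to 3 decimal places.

Var(N−M) = 8.5² + 18² − 2·8.5·18·0.42 = 396.25 − 128.52 = 267.73.
Under uncorrelated errors the observed covariances equal the true-score covariances, so only the own-variance terms attenuate.
True-score variance = [8.5²·0.86 + 18²·0.58] − 128.52 = 250.055 − 128.52 = 121.535.
Reliability = 121.535 / 267.73 = 0.454.

0.454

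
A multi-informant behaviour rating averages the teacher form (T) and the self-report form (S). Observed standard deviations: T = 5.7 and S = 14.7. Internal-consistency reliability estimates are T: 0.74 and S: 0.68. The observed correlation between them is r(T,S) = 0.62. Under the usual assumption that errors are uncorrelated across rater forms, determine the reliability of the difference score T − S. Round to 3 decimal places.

0.464

Var(T−S) = 5.7² + 14.7² − 2·5.7·14.7·0.62 = 248.58 − 103.9 = 144.68.
With uncorrelated errors the cross-covariances are all true-score covariance, so they carry over unchanged; only the diagonal terms shrink to ρᵢσᵢ².
True-score variance = [5.7²·0.74 + 14.7²·0.68] − 103.9 = 170.984 − 103.9 = 67.0842.
Reliability = 67.0842 / 144.68 = 0.464.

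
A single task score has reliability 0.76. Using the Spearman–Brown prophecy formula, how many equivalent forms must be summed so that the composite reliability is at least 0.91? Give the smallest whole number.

k ≥ ρ*(1−ρ₁)/(ρ₁(1−ρ*)) = 0.91·0.24 / (0.76·0.09) = 3.193.
Smallest integer k = 4.

4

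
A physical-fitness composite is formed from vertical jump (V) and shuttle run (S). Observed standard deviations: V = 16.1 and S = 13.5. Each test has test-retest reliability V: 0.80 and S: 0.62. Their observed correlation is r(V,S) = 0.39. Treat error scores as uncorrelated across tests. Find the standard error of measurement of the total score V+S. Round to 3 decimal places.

11.004

Var(total) = 441.46 + 169.533 = 610.993.
True-score variance = 320.363 + 169.533 = 489.896, so reliability = 0.8018.
Error variance = 610.993 − 489.896 = 121.097; SEM = √121.097 = 11.004.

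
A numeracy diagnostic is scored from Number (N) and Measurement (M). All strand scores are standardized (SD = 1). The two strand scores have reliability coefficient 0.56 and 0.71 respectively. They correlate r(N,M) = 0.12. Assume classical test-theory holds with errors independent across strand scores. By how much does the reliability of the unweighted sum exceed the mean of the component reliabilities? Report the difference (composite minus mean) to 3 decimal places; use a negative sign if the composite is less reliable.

0.039

Var(sum) = 2 + 0.24 = 2.24; true-score variance = 1.27 + 0.24 = 1.51; composite reliability = 0.6741.
Mean component reliability = 0.6350.
Difference = 0.6741 − 0.6350 = 0.039.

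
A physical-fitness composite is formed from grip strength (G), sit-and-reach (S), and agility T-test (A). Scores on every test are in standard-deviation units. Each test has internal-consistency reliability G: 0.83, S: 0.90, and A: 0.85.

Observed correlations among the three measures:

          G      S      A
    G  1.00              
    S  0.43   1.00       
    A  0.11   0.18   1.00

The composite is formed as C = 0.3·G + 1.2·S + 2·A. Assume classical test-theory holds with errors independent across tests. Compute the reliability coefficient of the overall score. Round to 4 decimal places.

0.8889

Var(C) = 0.3² + 1.2² + 2² + 2·[0.36·0.43 + 0.6·0.11 + 2.4·0.18] = 5.53 + 1.3056 = 6.8356.
Because errors are independent across components, Cov(Tᵢ,Tⱼ) = Cov(Xᵢ,Xⱼ); the off-diagonal part of the true-score variance is the same as above.
True-score variance = [0.3²·0.83 + 1.2²·0.90 + 2²·0.85] + 1.3056 = 4.7707 + 1.3056 = 6.0763.
Reliability = 6.0763 / 6.8356 = 0.8889.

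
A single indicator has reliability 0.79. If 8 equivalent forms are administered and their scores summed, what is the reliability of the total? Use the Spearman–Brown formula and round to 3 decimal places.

0.968

ρ_k = kρ / (1 + (k−1)ρ) = 8·0.79 / (1 + 7·0.79) = 6.320 / 6.530 = 0.968.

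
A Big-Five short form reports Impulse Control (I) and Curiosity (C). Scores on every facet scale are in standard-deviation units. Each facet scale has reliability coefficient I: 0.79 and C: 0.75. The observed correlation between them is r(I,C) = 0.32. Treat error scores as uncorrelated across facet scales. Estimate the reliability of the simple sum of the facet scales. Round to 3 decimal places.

Var(I+C) = 2 + 2·[0.32] = 2 + 0.64 = 2.64.
Under uncorrelated errors the observed covariances equal the true-score covariances, so only the own-variance terms attenuate.
True-score variance = [0.79 + 0.75] + 0.64 = 1.54 + 0.64 = 2.18.
Reliability = 2.18 / 2.64 = 0.826.

0.826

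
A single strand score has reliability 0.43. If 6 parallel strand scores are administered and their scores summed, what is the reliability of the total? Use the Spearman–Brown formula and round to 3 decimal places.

0.819

ρ_k = kρ / (1 + (k−1)ρ) = 6·0.43 / (1 + 5·0.43) = 2.580 / 3.150 = 0.819.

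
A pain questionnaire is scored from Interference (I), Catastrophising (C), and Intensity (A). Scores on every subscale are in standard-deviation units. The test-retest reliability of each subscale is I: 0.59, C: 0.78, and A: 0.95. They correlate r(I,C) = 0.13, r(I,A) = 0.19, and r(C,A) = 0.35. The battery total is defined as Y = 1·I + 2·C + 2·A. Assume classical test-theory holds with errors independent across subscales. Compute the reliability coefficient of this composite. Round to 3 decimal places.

Var(Y) = 1 + 2² + 2² + 2·[2·0.13 + 2·0.19 + 4·0.35] = 9 + 4.08 = 13.08.
With uncorrelated errors the cross-covariances are all true-score covariance, so they carry over unchanged; only the diagonal terms shrink to ρᵢσᵢ².
True-score variance = [0.59 + 2²·0.78 + 2²·0.95] + 4.08 = 7.51 + 4.08 = 11.59.
Reliability = 11.59 / 13.08 = 0.886.

0.886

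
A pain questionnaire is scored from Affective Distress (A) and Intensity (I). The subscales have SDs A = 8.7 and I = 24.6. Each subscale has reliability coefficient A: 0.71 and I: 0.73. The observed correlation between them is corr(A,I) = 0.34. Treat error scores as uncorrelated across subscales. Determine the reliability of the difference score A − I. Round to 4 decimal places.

0.6538

Var(A−I) = 8.7² + 24.6² − 2·8.7·24.6·0.34 = 680.85 − 145.534 = 535.316.
Under uncorrelated errors the observed covariances equal the true-score covariances, so only the own-variance terms attenuate.
True-score variance = [8.7²·0.71 + 24.6²·0.73] − 145.534 = 495.507 − 145.534 = 349.973.
Reliability = 349.973 / 535.316 = 0.6538.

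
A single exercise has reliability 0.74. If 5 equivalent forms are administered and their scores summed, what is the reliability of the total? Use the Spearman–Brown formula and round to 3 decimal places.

ρ_k = kρ / (1 + (k−1)ρ) = 5·0.74 / (1 + 4·0.74) = 3.700 / 3.960 = 0.934.

0.934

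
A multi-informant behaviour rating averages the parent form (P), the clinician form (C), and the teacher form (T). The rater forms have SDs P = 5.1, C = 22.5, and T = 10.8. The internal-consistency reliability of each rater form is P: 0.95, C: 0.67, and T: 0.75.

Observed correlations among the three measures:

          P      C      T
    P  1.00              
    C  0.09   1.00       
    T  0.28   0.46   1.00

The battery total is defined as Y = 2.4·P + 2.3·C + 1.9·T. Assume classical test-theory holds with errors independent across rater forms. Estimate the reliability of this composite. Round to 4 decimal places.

0.7776

Var(Y) = 2.4²·5.1² + 2.3²·22.5² + 1.9²·10.8² + 2·[5.52·5.1·22.5·0.09 + 4.56·5.1·10.8·0.28 + 4.37·22.5·10.8·0.46] = 3248.95 + 1231.63 = 4480.58.
With uncorrelated errors the cross-covariances are all true-score covariance, so they carry over unchanged; only the diagonal terms shrink to ρᵢσᵢ².
True-score variance = [2.4²·5.1²·0.95 + 2.3²·22.5²·0.67 + 1.9²·10.8²·0.75] + 1231.63 = 2252.43 + 1231.63 = 3484.06.
Reliability = 3484.06 / 4480.58 = 0.7776.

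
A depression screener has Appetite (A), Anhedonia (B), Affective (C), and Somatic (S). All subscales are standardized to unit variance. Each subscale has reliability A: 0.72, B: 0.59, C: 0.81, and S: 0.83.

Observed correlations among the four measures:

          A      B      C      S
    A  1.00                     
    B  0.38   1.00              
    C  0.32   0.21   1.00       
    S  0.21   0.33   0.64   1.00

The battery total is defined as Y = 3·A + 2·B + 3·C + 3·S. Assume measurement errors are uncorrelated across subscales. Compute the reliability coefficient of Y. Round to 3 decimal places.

0.883

Var(Y) = 3² + 2² + 3² + 3² + 2·[6·0.38 + 9·0.32 + 9·0.21 + 6·0.21 + 6·0.33 + 9·0.64] = 31 + 32.1 = 63.1.
Because errors are independent across components, Cov(Tᵢ,Tⱼ) = Cov(Xᵢ,Xⱼ); the off-diagonal part of the true-score variance is the same as above.
True-score variance = [3²·0.72 + 2²·0.59 + 3²·0.81 + 3²·0.83] + 32.1 = 23.6 + 32.1 = 55.7.
Reliability = 55.7 / 63.1 = 0.883.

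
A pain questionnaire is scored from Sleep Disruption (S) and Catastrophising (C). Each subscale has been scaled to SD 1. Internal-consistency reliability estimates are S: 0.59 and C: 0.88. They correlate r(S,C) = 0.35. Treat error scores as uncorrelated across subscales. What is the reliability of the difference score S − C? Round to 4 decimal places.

Var(S−C) = 1 + 1 − 2·0.35 = 2 − 0.7 = 1.3.
Because errors are independent across components, Cov(Tᵢ,Tⱼ) = Cov(Xᵢ,Xⱼ); the off-diagonal part of the true-score variance is the same as above.
True-score variance = [0.59 + 0.88] − 0.7 = 1.47 − 0.7 = 0.77.
Reliability = 0.77 / 1.3 = 0.5923.

0.5923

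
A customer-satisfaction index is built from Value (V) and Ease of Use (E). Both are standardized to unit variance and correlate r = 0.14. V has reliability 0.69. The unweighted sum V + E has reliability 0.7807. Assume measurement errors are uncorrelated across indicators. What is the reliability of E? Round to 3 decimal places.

0.810

Var(V+E) = 2 + 2·0.14 = 2.280.
True-score variance = ρ_V + ρ_E + 2·0.14, so 0.7807 = (0.69 + ρ_E + 0.28) / 2.280.
ρ_E = 0.7807·2.280 − 0.69 − 0.28 = 0.810.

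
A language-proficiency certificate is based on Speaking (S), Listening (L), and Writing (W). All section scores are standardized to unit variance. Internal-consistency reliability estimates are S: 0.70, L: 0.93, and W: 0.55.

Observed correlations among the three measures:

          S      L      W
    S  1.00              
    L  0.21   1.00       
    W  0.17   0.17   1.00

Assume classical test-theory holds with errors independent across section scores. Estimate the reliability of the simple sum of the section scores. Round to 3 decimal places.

0.800

Var(S+L+W) = 3 + 2·[0.21 + 0.17 + 0.17] = 3 + 1.1 = 4.1.
Because errors are independent across components, Cov(Tᵢ,Tⱼ) = Cov(Xᵢ,Xⱼ); the off-diagonal part of the true-score variance is the same as above.
True-score variance = [0.70 + 0.93 + 0.55] + 1.1 = 2.18 + 1.1 = 3.28.
Reliability = 3.28 / 4.1 = 0.800.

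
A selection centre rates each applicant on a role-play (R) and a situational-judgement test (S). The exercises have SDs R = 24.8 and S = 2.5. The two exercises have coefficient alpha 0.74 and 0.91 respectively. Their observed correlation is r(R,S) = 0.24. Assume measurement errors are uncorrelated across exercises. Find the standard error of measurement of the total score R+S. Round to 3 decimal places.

Var(total) = 621.29 + 29.76 = 651.05.
True-score variance = 460.817 + 29.76 = 490.577, so reliability = 0.7535.
Error variance = 651.05 − 490.577 = 160.473; SEM = √160.473 = 12.668.

12.668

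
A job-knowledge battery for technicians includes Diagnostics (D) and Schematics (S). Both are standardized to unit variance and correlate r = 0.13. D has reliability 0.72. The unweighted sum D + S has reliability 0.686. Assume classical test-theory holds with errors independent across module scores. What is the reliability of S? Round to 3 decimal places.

0.570

Var(D+S) = 2 + 2·0.13 = 2.260.
True-score variance = ρ_D + ρ_S + 2·0.13, so 0.686 = (0.72 + ρ_S + 0.26) / 2.260.
ρ_S = 0.686·2.260 − 0.72 − 0.26 = 0.570.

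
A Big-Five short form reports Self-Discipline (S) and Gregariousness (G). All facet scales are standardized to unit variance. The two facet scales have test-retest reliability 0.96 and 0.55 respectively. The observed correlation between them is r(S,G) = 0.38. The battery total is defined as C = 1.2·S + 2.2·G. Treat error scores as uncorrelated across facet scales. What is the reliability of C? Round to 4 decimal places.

0.7302

Var(C) = 1.2² + 2.2² + 2·[2.64·0.38] = 6.28 + 2.0064 = 8.2864.
With uncorrelated errors the cross-covariances are all true-score covariance, so they carry over unchanged; only the diagonal terms shrink to ρᵢσᵢ².
True-score variance = [1.2²·0.96 + 2.2²·0.55] + 2.0064 = 4.0444 + 2.0064 = 6.0508.
Reliability = 6.0508 / 8.2864 = 0.7302.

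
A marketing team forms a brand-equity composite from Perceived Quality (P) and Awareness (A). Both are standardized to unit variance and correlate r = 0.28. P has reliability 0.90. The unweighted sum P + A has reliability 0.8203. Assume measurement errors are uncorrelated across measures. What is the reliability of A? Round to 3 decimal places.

0.640

Var(P+A) = 2 + 2·0.28 = 2.560.
True-score variance = ρ_P + ρ_A + 2·0.28, so 0.8203 = (0.90 + ρ_A + 0.56) / 2.560.
ρ_A = 0.8203·2.560 − 0.90 − 0.56 = 0.640.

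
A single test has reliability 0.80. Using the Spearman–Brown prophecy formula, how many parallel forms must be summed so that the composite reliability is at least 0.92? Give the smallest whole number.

3

k ≥ ρ*(1−ρ₁)/(ρ₁(1−ρ*)) = 0.92·0.20 / (0.80·0.08) = 2.875.
Smallest integer k = 3.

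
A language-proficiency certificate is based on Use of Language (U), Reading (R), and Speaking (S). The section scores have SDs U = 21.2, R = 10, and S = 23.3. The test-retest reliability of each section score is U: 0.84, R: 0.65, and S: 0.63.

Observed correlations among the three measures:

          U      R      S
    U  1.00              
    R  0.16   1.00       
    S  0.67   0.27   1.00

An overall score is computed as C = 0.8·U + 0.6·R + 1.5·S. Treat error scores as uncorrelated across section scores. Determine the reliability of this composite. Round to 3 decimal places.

0.795

Var(C) = 0.8²·21.2² + 0.6²·10² + 1.5²·23.3² + 2·[0.48·21.2·10·0.16 + 1.2·21.2·23.3·0.67 + 0.9·10·23.3·0.27] = 1545.14 + 940.089 = 2485.23.
Because errors are independent across components, Cov(Tᵢ,Tⱼ) = Cov(Xᵢ,Xⱼ); the off-diagonal part of the true-score variance is the same as above.
True-score variance = [0.8²·21.2²·0.84 + 0.6²·10²·0.65 + 1.5²·23.3²·0.63] + 940.089 = 1034.57 + 940.089 = 1974.65.
Reliability = 1974.65 / 2485.23 = 0.795.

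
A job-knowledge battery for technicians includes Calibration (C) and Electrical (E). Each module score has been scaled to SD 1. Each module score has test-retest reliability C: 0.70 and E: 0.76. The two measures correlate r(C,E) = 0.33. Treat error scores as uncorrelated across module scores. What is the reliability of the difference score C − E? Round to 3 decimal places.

Var(C−E) = 1 + 1 − 2·0.33 = 2 − 0.66 = 1.34.
Because errors are independent across components, Cov(Tᵢ,Tⱼ) = Cov(Xᵢ,Xⱼ); the off-diagonal part of the true-score variance is the same as above.
True-score variance = [0.70 + 0.76] − 0.66 = 1.46 − 0.66 = 0.8.
Reliability = 0.8 / 1.34 = 0.597.

0.597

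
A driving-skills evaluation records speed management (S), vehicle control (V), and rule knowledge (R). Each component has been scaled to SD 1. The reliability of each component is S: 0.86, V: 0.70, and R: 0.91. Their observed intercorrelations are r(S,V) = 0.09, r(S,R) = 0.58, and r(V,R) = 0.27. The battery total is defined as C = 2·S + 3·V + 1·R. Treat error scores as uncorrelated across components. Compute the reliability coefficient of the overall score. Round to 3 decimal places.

Var(C) = 2² + 3² + 1 + 2·[6·0.09 + 2·0.58 + 3·0.27] = 14 + 5.02 = 19.02.
With uncorrelated errors the cross-covariances are all true-score covariance, so they carry over unchanged; only the diagonal terms shrink to ρᵢσᵢ².
True-score variance = [2²·0.86 + 3²·0.70 + 0.91] + 5.02 = 10.65 + 5.02 = 15.67.
Reliability = 15.67 / 19.02 = 0.824.

0.824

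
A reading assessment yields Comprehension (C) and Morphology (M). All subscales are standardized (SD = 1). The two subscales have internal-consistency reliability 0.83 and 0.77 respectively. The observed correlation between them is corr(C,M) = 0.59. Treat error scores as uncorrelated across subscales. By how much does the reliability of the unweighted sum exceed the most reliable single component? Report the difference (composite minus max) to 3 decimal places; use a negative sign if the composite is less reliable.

Var(sum) = 2 + 1.18 = 3.18; true-score variance = 1.6 + 1.18 = 2.78; composite reliability = 0.8742.
Max component reliability = 0.8300.
Difference = 0.8742 − 0.8300 = 0.044.

0.044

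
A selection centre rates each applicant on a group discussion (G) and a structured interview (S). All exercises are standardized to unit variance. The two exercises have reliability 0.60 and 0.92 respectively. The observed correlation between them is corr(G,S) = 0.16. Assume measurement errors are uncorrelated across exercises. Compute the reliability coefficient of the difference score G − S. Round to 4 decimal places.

Var(G−S) = 1 + 1 − 2·0.16 = 2 − 0.32 = 1.68.
With uncorrelated errors the cross-covariances are all true-score covariance, so they carry over unchanged; only the diagonal terms shrink to ρᵢσᵢ².
True-score variance = [0.60 + 0.92] − 0.32 = 1.52 − 0.32 = 1.2.
Reliability = 1.2 / 1.68 = 0.7143.

0.7143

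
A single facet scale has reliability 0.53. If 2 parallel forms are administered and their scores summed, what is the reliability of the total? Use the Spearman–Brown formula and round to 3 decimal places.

ρ_k = kρ / (1 + (k−1)ρ) = 2·0.53 / (1 + 1·0.53) = 1.060 / 1.530 = 0.693.

0.693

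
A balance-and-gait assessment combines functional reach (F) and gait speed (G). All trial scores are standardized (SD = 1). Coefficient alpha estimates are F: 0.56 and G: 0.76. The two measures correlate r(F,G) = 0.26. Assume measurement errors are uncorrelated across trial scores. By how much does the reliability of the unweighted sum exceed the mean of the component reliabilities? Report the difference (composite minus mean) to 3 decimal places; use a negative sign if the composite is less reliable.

0.070

Var(sum) = 2 + 0.52 = 2.52; true-score variance = 1.32 + 0.52 = 1.84; composite reliability = 0.7302.
Mean component reliability = 0.6600.
Difference = 0.7302 − 0.6600 = 0.070.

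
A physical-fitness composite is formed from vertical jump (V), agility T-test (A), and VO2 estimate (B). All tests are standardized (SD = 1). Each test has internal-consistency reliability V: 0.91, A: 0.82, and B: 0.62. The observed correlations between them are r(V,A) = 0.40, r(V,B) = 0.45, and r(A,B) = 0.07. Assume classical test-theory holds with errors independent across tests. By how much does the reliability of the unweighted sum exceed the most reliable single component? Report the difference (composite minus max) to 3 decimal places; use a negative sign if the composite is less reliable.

-0.044

Var(sum) = 3 + 1.84 = 4.84; true-score variance = 2.35 + 1.84 = 4.19; composite reliability = 0.8657.
Max component reliability = 0.9100.
Difference = 0.8657 − 0.9100 = -0.044.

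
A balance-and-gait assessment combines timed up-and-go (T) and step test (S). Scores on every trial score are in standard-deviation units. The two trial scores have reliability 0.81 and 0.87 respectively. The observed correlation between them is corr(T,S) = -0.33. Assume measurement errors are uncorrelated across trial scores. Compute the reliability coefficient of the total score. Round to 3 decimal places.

Var(T+S) = 2 + 2·[(-0.33)] = 2 − 0.66 = 1.34.
Because errors are independent across components, Cov(Tᵢ,Tⱼ) = Cov(Xᵢ,Xⱼ); the off-diagonal part of the true-score variance is the same as above.
True-score variance = [0.81 + 0.87] − 0.66 = 1.68 − 0.66 = 1.02.
Reliability = 1.02 / 1.34 = 0.761.

0.761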